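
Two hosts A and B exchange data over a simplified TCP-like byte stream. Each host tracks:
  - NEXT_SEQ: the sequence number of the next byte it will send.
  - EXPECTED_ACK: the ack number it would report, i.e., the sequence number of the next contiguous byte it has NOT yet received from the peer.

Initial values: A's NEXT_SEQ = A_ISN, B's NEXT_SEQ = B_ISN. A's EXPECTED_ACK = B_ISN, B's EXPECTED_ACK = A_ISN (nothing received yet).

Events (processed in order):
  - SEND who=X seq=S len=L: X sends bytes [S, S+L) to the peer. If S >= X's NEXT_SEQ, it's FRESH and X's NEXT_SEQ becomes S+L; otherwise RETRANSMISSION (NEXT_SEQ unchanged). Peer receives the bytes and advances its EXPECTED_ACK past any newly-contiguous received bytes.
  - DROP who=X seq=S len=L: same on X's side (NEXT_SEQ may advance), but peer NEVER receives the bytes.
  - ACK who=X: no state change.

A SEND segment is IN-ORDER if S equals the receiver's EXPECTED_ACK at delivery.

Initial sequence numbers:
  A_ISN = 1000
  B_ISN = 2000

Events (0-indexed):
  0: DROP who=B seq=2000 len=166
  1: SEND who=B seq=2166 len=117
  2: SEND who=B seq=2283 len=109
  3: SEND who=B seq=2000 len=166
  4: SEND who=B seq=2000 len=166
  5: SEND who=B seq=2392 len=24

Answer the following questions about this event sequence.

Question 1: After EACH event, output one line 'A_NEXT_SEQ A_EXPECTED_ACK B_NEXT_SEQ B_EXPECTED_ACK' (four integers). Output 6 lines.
1000 2000 2166 1000
1000 2000 2283 1000
1000 2000 2392 1000
1000 2392 2392 1000
1000 2392 2392 1000
1000 2416 2416 1000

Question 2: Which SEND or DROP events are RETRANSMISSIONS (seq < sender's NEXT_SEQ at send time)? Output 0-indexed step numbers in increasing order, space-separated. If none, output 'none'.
Answer: 3 4

Derivation:
Step 0: DROP seq=2000 -> fresh
Step 1: SEND seq=2166 -> fresh
Step 2: SEND seq=2283 -> fresh
Step 3: SEND seq=2000 -> retransmit
Step 4: SEND seq=2000 -> retransmit
Step 5: SEND seq=2392 -> fresh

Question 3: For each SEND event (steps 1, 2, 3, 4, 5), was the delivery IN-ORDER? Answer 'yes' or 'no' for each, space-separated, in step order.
Answer: no no yes no yes

Derivation:
Step 1: SEND seq=2166 -> out-of-order
Step 2: SEND seq=2283 -> out-of-order
Step 3: SEND seq=2000 -> in-order
Step 4: SEND seq=2000 -> out-of-order
Step 5: SEND seq=2392 -> in-order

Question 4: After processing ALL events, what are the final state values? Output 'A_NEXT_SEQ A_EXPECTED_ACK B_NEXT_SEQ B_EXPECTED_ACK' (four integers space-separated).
Answer: 1000 2416 2416 1000

Derivation:
After event 0: A_seq=1000 A_ack=2000 B_seq=2166 B_ack=1000
After event 1: A_seq=1000 A_ack=2000 B_seq=2283 B_ack=1000
After event 2: A_seq=1000 A_ack=2000 B_seq=2392 B_ack=1000
After event 3: A_seq=1000 A_ack=2392 B_seq=2392 B_ack=1000
After event 4: A_seq=1000 A_ack=2392 B_seq=2392 B_ack=1000
After event 5: A_seq=1000 A_ack=2416 B_seq=2416 B_ack=1000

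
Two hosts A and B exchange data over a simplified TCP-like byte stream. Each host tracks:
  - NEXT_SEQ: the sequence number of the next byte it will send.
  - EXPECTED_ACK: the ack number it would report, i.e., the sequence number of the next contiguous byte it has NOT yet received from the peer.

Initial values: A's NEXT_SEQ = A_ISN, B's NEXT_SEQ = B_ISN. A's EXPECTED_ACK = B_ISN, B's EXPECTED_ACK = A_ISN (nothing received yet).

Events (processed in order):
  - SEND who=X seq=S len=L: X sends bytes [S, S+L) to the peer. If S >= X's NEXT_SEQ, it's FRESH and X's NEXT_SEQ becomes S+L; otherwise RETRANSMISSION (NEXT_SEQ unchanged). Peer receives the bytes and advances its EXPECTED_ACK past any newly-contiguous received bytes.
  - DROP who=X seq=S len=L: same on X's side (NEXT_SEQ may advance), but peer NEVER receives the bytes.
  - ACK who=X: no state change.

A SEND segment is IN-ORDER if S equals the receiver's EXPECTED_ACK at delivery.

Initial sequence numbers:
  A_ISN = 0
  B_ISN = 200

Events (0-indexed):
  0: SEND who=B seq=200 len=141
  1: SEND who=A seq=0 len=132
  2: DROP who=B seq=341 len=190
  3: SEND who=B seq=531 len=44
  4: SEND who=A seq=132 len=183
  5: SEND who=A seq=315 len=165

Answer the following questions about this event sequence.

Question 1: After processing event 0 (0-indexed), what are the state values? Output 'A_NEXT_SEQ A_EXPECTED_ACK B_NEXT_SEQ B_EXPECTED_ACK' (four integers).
After event 0: A_seq=0 A_ack=341 B_seq=341 B_ack=0

0 341 341 0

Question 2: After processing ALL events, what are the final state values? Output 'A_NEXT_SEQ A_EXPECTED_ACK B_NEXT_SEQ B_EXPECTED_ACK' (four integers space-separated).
After event 0: A_seq=0 A_ack=341 B_seq=341 B_ack=0
After event 1: A_seq=132 A_ack=341 B_seq=341 B_ack=132
After event 2: A_seq=132 A_ack=341 B_seq=531 B_ack=132
After event 3: A_seq=132 A_ack=341 B_seq=575 B_ack=132
After event 4: A_seq=315 A_ack=341 B_seq=575 B_ack=315
After event 5: A_seq=480 A_ack=341 B_seq=575 B_ack=480

Answer: 480 341 575 480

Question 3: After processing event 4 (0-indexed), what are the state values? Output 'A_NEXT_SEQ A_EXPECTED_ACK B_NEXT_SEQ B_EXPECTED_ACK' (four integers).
After event 0: A_seq=0 A_ack=341 B_seq=341 B_ack=0
After event 1: A_seq=132 A_ack=341 B_seq=341 B_ack=132
After event 2: A_seq=132 A_ack=341 B_seq=531 B_ack=132
After event 3: A_seq=132 A_ack=341 B_seq=575 B_ack=132
After event 4: A_seq=315 A_ack=341 B_seq=575 B_ack=315

315 341 575 315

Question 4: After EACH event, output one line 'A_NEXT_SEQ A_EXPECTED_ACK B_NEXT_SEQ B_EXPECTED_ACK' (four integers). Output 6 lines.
0 341 341 0
132 341 341 132
132 341 531 132
132 341 575 132
315 341 575 315
480 341 575 480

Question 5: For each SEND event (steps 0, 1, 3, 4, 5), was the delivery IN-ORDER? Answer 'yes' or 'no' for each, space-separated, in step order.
Answer: yes yes no yes yes

Derivation:
Step 0: SEND seq=200 -> in-order
Step 1: SEND seq=0 -> in-order
Step 3: SEND seq=531 -> out-of-order
Step 4: SEND seq=132 -> in-order
Step 5: SEND seq=315 -> in-order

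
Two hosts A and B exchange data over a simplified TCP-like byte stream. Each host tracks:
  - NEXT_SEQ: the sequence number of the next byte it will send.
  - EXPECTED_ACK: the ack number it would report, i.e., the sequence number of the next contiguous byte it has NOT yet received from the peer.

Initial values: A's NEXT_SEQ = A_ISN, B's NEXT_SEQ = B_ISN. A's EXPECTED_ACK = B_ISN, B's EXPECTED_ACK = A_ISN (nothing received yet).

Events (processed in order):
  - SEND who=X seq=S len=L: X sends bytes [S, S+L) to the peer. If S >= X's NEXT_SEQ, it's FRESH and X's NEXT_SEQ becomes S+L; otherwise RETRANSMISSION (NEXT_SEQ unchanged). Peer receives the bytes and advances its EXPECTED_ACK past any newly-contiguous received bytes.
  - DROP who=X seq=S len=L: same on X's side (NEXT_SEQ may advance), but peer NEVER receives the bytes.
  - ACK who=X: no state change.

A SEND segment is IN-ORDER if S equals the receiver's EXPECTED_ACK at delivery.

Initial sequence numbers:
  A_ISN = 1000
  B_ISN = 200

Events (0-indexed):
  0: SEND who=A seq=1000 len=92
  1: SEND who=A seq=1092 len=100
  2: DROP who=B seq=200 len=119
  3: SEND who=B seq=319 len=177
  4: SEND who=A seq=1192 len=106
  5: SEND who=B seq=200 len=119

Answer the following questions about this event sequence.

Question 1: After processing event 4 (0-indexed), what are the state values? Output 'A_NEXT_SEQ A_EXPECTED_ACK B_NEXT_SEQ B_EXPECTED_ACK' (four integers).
After event 0: A_seq=1092 A_ack=200 B_seq=200 B_ack=1092
After event 1: A_seq=1192 A_ack=200 B_seq=200 B_ack=1192
After event 2: A_seq=1192 A_ack=200 B_seq=319 B_ack=1192
After event 3: A_seq=1192 A_ack=200 B_seq=496 B_ack=1192
After event 4: A_seq=1298 A_ack=200 B_seq=496 B_ack=1298

1298 200 496 1298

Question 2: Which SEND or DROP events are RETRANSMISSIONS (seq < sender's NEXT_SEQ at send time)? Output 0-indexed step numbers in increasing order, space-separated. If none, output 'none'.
Step 0: SEND seq=1000 -> fresh
Step 1: SEND seq=1092 -> fresh
Step 2: DROP seq=200 -> fresh
Step 3: SEND seq=319 -> fresh
Step 4: SEND seq=1192 -> fresh
Step 5: SEND seq=200 -> retransmit

Answer: 5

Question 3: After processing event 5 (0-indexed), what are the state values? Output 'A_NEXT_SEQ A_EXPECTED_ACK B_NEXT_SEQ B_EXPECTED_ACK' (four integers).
After event 0: A_seq=1092 A_ack=200 B_seq=200 B_ack=1092
After event 1: A_seq=1192 A_ack=200 B_seq=200 B_ack=1192
After event 2: A_seq=1192 A_ack=200 B_seq=319 B_ack=1192
After event 3: A_seq=1192 A_ack=200 B_seq=496 B_ack=1192
After event 4: A_seq=1298 A_ack=200 B_seq=496 B_ack=1298
After event 5: A_seq=1298 A_ack=496 B_seq=496 B_ack=1298

1298 496 496 1298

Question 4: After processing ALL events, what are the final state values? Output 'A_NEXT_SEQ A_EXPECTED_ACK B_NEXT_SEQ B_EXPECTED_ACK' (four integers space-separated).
After event 0: A_seq=1092 A_ack=200 B_seq=200 B_ack=1092
After event 1: A_seq=1192 A_ack=200 B_seq=200 B_ack=1192
After event 2: A_seq=1192 A_ack=200 B_seq=319 B_ack=1192
After event 3: A_seq=1192 A_ack=200 B_seq=496 B_ack=1192
After event 4: A_seq=1298 A_ack=200 B_seq=496 B_ack=1298
After event 5: A_seq=1298 A_ack=496 B_seq=496 B_ack=1298

Answer: 1298 496 496 1298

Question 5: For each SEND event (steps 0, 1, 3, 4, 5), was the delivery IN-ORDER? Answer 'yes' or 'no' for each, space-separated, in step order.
Step 0: SEND seq=1000 -> in-order
Step 1: SEND seq=1092 -> in-order
Step 3: SEND seq=319 -> out-of-order
Step 4: SEND seq=1192 -> in-order
Step 5: SEND seq=200 -> in-order

Answer: yes yes no yes yes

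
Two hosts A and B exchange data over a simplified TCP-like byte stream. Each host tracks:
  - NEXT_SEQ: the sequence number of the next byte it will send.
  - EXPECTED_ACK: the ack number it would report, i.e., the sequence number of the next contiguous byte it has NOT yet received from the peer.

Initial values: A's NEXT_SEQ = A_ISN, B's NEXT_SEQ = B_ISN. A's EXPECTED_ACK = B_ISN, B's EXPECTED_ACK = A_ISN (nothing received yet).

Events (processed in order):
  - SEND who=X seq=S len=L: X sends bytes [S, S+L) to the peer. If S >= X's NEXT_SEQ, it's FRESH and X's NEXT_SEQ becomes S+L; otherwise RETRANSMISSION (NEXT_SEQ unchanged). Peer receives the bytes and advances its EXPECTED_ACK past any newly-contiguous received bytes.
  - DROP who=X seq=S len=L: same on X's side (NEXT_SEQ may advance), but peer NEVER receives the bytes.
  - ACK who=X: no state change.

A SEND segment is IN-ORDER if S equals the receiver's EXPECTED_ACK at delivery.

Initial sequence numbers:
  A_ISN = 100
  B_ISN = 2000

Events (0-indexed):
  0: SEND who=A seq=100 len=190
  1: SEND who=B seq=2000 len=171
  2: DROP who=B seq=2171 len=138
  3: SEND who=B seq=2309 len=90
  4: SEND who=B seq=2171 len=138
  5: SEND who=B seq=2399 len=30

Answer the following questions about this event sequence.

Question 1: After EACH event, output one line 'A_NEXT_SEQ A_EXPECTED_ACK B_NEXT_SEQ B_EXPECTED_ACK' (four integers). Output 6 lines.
290 2000 2000 290
290 2171 2171 290
290 2171 2309 290
290 2171 2399 290
290 2399 2399 290
290 2429 2429 290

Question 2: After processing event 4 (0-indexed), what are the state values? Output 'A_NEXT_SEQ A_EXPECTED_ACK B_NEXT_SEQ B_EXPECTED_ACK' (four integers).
After event 0: A_seq=290 A_ack=2000 B_seq=2000 B_ack=290
After event 1: A_seq=290 A_ack=2171 B_seq=2171 B_ack=290
After event 2: A_seq=290 A_ack=2171 B_seq=2309 B_ack=290
After event 3: A_seq=290 A_ack=2171 B_seq=2399 B_ack=290
After event 4: A_seq=290 A_ack=2399 B_seq=2399 B_ack=290

290 2399 2399 290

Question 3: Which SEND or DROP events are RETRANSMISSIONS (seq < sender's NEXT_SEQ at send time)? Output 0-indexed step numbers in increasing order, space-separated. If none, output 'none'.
Answer: 4

Derivation:
Step 0: SEND seq=100 -> fresh
Step 1: SEND seq=2000 -> fresh
Step 2: DROP seq=2171 -> fresh
Step 3: SEND seq=2309 -> fresh
Step 4: SEND seq=2171 -> retransmit
Step 5: SEND seq=2399 -> fresh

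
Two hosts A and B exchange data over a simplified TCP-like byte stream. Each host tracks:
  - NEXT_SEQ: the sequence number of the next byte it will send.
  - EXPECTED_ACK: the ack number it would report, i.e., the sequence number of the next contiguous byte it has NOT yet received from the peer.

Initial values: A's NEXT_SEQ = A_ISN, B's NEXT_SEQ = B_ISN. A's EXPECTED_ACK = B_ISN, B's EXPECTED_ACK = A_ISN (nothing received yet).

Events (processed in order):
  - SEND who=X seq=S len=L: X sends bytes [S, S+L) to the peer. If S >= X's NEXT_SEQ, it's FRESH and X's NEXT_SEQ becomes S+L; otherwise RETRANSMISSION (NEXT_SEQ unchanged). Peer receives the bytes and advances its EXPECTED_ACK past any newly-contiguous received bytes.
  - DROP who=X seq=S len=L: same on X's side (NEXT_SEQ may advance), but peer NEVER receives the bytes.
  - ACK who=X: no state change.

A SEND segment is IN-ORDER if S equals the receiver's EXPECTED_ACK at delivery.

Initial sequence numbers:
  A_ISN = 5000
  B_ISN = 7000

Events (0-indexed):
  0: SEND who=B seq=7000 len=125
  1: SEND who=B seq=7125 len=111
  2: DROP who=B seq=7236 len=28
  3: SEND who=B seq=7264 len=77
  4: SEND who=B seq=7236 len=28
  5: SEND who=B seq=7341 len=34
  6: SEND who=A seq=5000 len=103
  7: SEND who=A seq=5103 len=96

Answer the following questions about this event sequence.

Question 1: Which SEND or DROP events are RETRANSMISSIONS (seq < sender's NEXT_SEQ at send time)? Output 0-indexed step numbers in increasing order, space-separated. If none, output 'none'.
Answer: 4

Derivation:
Step 0: SEND seq=7000 -> fresh
Step 1: SEND seq=7125 -> fresh
Step 2: DROP seq=7236 -> fresh
Step 3: SEND seq=7264 -> fresh
Step 4: SEND seq=7236 -> retransmit
Step 5: SEND seq=7341 -> fresh
Step 6: SEND seq=5000 -> fresh
Step 7: SEND seq=5103 -> fresh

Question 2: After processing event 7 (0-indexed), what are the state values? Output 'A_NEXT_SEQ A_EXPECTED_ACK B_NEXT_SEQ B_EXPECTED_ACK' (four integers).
After event 0: A_seq=5000 A_ack=7125 B_seq=7125 B_ack=5000
After event 1: A_seq=5000 A_ack=7236 B_seq=7236 B_ack=5000
After event 2: A_seq=5000 A_ack=7236 B_seq=7264 B_ack=5000
After event 3: A_seq=5000 A_ack=7236 B_seq=7341 B_ack=5000
After event 4: A_seq=5000 A_ack=7341 B_seq=7341 B_ack=5000
After event 5: A_seq=5000 A_ack=7375 B_seq=7375 B_ack=5000
After event 6: A_seq=5103 A_ack=7375 B_seq=7375 B_ack=5103
After event 7: A_seq=5199 A_ack=7375 B_seq=7375 B_ack=5199

5199 7375 7375 5199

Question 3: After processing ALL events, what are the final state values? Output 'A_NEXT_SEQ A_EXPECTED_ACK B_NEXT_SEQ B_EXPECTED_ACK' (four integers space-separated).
After event 0: A_seq=5000 A_ack=7125 B_seq=7125 B_ack=5000
After event 1: A_seq=5000 A_ack=7236 B_seq=7236 B_ack=5000
After event 2: A_seq=5000 A_ack=7236 B_seq=7264 B_ack=5000
After event 3: A_seq=5000 A_ack=7236 B_seq=7341 B_ack=5000
After event 4: A_seq=5000 A_ack=7341 B_seq=7341 B_ack=5000
After event 5: A_seq=5000 A_ack=7375 B_seq=7375 B_ack=5000
After event 6: A_seq=5103 A_ack=7375 B_seq=7375 B_ack=5103
After event 7: A_seq=5199 A_ack=7375 B_seq=7375 B_ack=5199

Answer: 5199 7375 7375 5199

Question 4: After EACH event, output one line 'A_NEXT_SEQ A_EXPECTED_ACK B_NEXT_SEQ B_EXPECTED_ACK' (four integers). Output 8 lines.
5000 7125 7125 5000
5000 7236 7236 5000
5000 7236 7264 5000
5000 7236 7341 5000
5000 7341 7341 5000
5000 7375 7375 5000
5103 7375 7375 5103
5199 7375 7375 5199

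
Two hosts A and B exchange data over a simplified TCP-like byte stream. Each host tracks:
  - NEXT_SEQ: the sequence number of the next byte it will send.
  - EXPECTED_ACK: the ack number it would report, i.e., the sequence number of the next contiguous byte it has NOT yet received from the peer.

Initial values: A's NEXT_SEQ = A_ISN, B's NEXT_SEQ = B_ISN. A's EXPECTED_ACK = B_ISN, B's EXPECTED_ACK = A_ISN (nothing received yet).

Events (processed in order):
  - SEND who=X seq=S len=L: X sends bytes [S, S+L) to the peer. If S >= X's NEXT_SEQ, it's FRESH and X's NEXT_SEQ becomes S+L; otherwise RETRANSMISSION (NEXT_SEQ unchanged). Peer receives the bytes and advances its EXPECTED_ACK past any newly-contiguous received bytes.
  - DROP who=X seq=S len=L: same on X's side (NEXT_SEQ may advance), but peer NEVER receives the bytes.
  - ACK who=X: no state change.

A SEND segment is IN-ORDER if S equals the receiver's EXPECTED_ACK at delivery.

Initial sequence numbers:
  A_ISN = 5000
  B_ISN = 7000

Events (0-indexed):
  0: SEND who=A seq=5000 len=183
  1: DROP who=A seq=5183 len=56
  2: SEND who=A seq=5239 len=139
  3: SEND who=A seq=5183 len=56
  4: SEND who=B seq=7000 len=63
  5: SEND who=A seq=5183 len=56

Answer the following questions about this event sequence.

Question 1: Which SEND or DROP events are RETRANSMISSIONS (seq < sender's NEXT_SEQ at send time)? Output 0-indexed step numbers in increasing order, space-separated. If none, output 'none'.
Step 0: SEND seq=5000 -> fresh
Step 1: DROP seq=5183 -> fresh
Step 2: SEND seq=5239 -> fresh
Step 3: SEND seq=5183 -> retransmit
Step 4: SEND seq=7000 -> fresh
Step 5: SEND seq=5183 -> retransmit

Answer: 3 5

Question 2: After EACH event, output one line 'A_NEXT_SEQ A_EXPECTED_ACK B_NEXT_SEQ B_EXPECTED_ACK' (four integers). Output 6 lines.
5183 7000 7000 5183
5239 7000 7000 5183
5378 7000 7000 5183
5378 7000 7000 5378
5378 7063 7063 5378
5378 7063 7063 5378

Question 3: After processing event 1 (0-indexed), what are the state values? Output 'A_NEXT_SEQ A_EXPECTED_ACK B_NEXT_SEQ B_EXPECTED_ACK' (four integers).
After event 0: A_seq=5183 A_ack=7000 B_seq=7000 B_ack=5183
After event 1: A_seq=5239 A_ack=7000 B_seq=7000 B_ack=5183

5239 7000 7000 5183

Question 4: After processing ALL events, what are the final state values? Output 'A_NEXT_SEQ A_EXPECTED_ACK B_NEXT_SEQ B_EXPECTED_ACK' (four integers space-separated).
Answer: 5378 7063 7063 5378

Derivation:
After event 0: A_seq=5183 A_ack=7000 B_seq=7000 B_ack=5183
After event 1: A_seq=5239 A_ack=7000 B_seq=7000 B_ack=5183
After event 2: A_seq=5378 A_ack=7000 B_seq=7000 B_ack=5183
After event 3: A_seq=5378 A_ack=7000 B_seq=7000 B_ack=5378
After event 4: A_seq=5378 A_ack=7063 B_seq=7063 B_ack=5378
After event 5: A_seq=5378 A_ack=7063 B_seq=7063 B_ack=5378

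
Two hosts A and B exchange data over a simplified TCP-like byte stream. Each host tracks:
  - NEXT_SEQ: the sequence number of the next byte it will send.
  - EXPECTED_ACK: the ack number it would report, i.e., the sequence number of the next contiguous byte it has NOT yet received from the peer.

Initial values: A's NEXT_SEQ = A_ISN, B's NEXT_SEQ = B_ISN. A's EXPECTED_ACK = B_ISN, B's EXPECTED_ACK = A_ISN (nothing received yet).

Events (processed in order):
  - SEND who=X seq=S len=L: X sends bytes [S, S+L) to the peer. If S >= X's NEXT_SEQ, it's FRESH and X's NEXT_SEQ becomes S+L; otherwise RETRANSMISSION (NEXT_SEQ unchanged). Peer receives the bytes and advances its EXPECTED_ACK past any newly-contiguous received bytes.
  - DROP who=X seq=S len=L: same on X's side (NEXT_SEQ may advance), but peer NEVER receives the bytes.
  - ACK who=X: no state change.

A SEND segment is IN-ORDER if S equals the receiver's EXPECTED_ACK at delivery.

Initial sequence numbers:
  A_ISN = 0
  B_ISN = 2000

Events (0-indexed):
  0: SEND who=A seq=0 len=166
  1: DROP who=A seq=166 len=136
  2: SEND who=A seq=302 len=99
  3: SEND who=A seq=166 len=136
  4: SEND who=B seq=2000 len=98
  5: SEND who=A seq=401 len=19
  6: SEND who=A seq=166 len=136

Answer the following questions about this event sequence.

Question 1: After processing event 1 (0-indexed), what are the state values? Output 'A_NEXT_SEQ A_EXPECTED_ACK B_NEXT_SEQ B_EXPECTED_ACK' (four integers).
After event 0: A_seq=166 A_ack=2000 B_seq=2000 B_ack=166
After event 1: A_seq=302 A_ack=2000 B_seq=2000 B_ack=166

302 2000 2000 166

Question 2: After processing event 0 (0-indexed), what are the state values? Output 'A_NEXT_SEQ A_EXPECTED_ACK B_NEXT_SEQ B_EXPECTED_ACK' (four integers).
After event 0: A_seq=166 A_ack=2000 B_seq=2000 B_ack=166

166 2000 2000 166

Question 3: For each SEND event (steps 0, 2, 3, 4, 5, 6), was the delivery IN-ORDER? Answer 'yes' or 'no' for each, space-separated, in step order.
Step 0: SEND seq=0 -> in-order
Step 2: SEND seq=302 -> out-of-order
Step 3: SEND seq=166 -> in-order
Step 4: SEND seq=2000 -> in-order
Step 5: SEND seq=401 -> in-order
Step 6: SEND seq=166 -> out-of-order

Answer: yes no yes yes yes no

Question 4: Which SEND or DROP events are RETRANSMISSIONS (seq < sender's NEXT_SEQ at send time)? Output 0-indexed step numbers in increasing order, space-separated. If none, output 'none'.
Answer: 3 6

Derivation:
Step 0: SEND seq=0 -> fresh
Step 1: DROP seq=166 -> fresh
Step 2: SEND seq=302 -> fresh
Step 3: SEND seq=166 -> retransmit
Step 4: SEND seq=2000 -> fresh
Step 5: SEND seq=401 -> fresh
Step 6: SEND seq=166 -> retransmit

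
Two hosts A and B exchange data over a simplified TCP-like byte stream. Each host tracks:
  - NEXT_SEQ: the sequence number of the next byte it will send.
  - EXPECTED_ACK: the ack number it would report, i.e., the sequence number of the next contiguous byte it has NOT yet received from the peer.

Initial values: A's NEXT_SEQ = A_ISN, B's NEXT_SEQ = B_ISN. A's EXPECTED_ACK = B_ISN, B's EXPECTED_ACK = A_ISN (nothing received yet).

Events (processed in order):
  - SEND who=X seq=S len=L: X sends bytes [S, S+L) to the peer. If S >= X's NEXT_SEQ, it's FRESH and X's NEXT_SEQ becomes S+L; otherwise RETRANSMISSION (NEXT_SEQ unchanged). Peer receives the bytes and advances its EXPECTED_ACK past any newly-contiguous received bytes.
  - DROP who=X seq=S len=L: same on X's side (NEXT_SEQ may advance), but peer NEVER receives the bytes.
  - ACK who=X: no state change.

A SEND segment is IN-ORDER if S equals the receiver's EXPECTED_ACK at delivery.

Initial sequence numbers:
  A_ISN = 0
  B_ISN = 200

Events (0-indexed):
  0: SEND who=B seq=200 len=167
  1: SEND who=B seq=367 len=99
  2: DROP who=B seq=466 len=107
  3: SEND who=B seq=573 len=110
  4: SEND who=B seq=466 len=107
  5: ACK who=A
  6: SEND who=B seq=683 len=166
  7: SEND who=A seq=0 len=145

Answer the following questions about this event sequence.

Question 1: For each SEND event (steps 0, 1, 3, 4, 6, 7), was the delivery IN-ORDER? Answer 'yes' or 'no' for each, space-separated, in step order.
Answer: yes yes no yes yes yes

Derivation:
Step 0: SEND seq=200 -> in-order
Step 1: SEND seq=367 -> in-order
Step 3: SEND seq=573 -> out-of-order
Step 4: SEND seq=466 -> in-order
Step 6: SEND seq=683 -> in-order
Step 7: SEND seq=0 -> in-order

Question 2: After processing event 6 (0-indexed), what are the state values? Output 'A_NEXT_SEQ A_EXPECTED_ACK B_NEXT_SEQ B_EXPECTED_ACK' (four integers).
After event 0: A_seq=0 A_ack=367 B_seq=367 B_ack=0
After event 1: A_seq=0 A_ack=466 B_seq=466 B_ack=0
After event 2: A_seq=0 A_ack=466 B_seq=573 B_ack=0
After event 3: A_seq=0 A_ack=466 B_seq=683 B_ack=0
After event 4: A_seq=0 A_ack=683 B_seq=683 B_ack=0
After event 5: A_seq=0 A_ack=683 B_seq=683 B_ack=0
After event 6: A_seq=0 A_ack=849 B_seq=849 B_ack=0

0 849 849 0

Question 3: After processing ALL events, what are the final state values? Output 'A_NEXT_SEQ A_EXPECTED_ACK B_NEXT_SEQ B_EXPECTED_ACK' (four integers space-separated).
After event 0: A_seq=0 A_ack=367 B_seq=367 B_ack=0
After event 1: A_seq=0 A_ack=466 B_seq=466 B_ack=0
After event 2: A_seq=0 A_ack=466 B_seq=573 B_ack=0
After event 3: A_seq=0 A_ack=466 B_seq=683 B_ack=0
After event 4: A_seq=0 A_ack=683 B_seq=683 B_ack=0
After event 5: A_seq=0 A_ack=683 B_seq=683 B_ack=0
After event 6: A_seq=0 A_ack=849 B_seq=849 B_ack=0
After event 7: A_seq=145 A_ack=849 B_seq=849 B_ack=145

Answer: 145 849 849 145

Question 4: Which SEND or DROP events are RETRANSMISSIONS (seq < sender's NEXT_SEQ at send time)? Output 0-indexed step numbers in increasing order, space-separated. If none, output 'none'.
Step 0: SEND seq=200 -> fresh
Step 1: SEND seq=367 -> fresh
Step 2: DROP seq=466 -> fresh
Step 3: SEND seq=573 -> fresh
Step 4: SEND seq=466 -> retransmit
Step 6: SEND seq=683 -> fresh
Step 7: SEND seq=0 -> fresh

Answer: 4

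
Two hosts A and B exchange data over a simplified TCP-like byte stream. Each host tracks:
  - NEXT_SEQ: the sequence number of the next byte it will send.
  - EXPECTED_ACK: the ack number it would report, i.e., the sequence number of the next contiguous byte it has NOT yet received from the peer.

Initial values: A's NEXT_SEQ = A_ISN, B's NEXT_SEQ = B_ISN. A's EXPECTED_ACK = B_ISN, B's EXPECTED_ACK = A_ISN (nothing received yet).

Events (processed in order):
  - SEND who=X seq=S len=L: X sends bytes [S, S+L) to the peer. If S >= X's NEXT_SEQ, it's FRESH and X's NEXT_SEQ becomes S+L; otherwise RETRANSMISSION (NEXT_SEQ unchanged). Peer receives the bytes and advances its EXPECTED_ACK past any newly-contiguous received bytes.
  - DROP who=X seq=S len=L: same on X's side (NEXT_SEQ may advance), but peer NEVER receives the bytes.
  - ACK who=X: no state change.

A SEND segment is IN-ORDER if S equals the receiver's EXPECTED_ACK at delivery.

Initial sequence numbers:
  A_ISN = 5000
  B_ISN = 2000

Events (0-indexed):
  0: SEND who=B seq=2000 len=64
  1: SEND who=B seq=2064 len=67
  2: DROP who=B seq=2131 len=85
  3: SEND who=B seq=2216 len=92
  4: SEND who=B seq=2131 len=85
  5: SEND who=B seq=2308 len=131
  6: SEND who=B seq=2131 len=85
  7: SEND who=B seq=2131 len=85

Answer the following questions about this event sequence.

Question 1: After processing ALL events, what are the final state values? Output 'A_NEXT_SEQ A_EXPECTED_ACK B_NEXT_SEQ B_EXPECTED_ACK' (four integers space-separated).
Answer: 5000 2439 2439 5000

Derivation:
After event 0: A_seq=5000 A_ack=2064 B_seq=2064 B_ack=5000
After event 1: A_seq=5000 A_ack=2131 B_seq=2131 B_ack=5000
After event 2: A_seq=5000 A_ack=2131 B_seq=2216 B_ack=5000
After event 3: A_seq=5000 A_ack=2131 B_seq=2308 B_ack=5000
After event 4: A_seq=5000 A_ack=2308 B_seq=2308 B_ack=5000
After event 5: A_seq=5000 A_ack=2439 B_seq=2439 B_ack=5000
After event 6: A_seq=5000 A_ack=2439 B_seq=2439 B_ack=5000
After event 7: A_seq=5000 A_ack=2439 B_seq=2439 B_ack=5000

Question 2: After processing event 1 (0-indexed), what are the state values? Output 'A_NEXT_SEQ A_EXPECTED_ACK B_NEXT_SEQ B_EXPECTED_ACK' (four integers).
After event 0: A_seq=5000 A_ack=2064 B_seq=2064 B_ack=5000
After event 1: A_seq=5000 A_ack=2131 B_seq=2131 B_ack=5000

5000 2131 2131 5000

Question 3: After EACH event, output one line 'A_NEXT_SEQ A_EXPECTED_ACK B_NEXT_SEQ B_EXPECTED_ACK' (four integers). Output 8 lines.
5000 2064 2064 5000
5000 2131 2131 5000
5000 2131 2216 5000
5000 2131 2308 5000
5000 2308 2308 5000
5000 2439 2439 5000
5000 2439 2439 5000
5000 2439 2439 5000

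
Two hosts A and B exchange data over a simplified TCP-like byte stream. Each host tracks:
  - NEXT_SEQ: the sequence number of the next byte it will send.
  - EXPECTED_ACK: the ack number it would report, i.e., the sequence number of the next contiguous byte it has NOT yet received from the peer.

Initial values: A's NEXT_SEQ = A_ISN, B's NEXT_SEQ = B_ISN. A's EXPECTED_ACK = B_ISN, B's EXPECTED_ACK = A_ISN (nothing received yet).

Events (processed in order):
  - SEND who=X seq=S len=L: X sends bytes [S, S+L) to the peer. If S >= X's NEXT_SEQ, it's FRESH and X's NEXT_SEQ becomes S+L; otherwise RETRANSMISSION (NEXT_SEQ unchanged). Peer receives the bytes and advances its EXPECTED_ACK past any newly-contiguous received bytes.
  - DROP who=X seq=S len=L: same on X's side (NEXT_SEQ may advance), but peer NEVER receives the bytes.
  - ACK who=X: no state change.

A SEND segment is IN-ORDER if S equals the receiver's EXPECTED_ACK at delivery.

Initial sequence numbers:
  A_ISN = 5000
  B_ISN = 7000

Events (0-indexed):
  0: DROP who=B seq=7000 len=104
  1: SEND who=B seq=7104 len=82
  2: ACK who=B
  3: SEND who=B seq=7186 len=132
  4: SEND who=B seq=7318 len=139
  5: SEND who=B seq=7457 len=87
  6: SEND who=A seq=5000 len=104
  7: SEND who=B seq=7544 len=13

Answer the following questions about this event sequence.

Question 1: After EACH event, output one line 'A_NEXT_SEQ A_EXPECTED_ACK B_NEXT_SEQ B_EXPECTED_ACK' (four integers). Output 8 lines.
5000 7000 7104 5000
5000 7000 7186 5000
5000 7000 7186 5000
5000 7000 7318 5000
5000 7000 7457 5000
5000 7000 7544 5000
5104 7000 7544 5104
5104 7000 7557 5104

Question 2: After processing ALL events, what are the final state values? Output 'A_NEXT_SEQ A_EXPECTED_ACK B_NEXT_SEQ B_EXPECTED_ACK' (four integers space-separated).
After event 0: A_seq=5000 A_ack=7000 B_seq=7104 B_ack=5000
After event 1: A_seq=5000 A_ack=7000 B_seq=7186 B_ack=5000
After event 2: A_seq=5000 A_ack=7000 B_seq=7186 B_ack=5000
After event 3: A_seq=5000 A_ack=7000 B_seq=7318 B_ack=5000
After event 4: A_seq=5000 A_ack=7000 B_seq=7457 B_ack=5000
After event 5: A_seq=5000 A_ack=7000 B_seq=7544 B_ack=5000
After event 6: A_seq=5104 A_ack=7000 B_seq=7544 B_ack=5104
After event 7: A_seq=5104 A_ack=7000 B_seq=7557 B_ack=5104

Answer: 5104 7000 7557 5104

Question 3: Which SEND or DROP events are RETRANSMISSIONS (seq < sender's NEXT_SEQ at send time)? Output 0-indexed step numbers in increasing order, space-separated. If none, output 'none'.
Step 0: DROP seq=7000 -> fresh
Step 1: SEND seq=7104 -> fresh
Step 3: SEND seq=7186 -> fresh
Step 4: SEND seq=7318 -> fresh
Step 5: SEND seq=7457 -> fresh
Step 6: SEND seq=5000 -> fresh
Step 7: SEND seq=7544 -> fresh

Answer: none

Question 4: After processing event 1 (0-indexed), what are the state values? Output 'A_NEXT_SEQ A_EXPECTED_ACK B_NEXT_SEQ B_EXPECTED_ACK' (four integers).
After event 0: A_seq=5000 A_ack=7000 B_seq=7104 B_ack=5000
After event 1: A_seq=5000 A_ack=7000 B_seq=7186 B_ack=5000

5000 7000 7186 5000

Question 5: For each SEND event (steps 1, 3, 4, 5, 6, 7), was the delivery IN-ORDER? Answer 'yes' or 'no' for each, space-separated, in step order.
Answer: no no no no yes no

Derivation:
Step 1: SEND seq=7104 -> out-of-order
Step 3: SEND seq=7186 -> out-of-order
Step 4: SEND seq=7318 -> out-of-order
Step 5: SEND seq=7457 -> out-of-order
Step 6: SEND seq=5000 -> in-order
Step 7: SEND seq=7544 -> out-of-order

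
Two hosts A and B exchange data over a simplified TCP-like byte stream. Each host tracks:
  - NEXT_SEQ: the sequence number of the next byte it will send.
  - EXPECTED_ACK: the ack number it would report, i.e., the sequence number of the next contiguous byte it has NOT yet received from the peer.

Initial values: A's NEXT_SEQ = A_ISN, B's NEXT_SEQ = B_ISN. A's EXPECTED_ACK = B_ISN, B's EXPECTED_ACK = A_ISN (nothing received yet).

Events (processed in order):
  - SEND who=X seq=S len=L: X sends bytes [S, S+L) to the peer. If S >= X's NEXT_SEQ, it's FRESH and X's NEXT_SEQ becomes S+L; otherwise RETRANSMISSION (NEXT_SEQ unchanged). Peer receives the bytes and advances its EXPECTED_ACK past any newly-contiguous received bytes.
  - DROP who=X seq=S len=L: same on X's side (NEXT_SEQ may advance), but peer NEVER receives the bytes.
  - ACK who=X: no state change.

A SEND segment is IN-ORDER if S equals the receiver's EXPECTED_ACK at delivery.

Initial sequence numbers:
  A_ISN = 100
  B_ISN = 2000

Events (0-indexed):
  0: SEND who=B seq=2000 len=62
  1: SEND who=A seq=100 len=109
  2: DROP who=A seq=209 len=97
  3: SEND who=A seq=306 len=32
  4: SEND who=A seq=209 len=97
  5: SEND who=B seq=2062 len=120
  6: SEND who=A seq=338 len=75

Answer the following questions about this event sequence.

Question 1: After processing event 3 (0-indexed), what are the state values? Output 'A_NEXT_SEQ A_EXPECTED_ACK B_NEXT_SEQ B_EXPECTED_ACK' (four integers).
After event 0: A_seq=100 A_ack=2062 B_seq=2062 B_ack=100
After event 1: A_seq=209 A_ack=2062 B_seq=2062 B_ack=209
After event 2: A_seq=306 A_ack=2062 B_seq=2062 B_ack=209
After event 3: A_seq=338 A_ack=2062 B_seq=2062 B_ack=209

338 2062 2062 209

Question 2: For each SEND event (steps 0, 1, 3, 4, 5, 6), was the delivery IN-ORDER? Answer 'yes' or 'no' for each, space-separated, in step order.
Answer: yes yes no yes yes yes

Derivation:
Step 0: SEND seq=2000 -> in-order
Step 1: SEND seq=100 -> in-order
Step 3: SEND seq=306 -> out-of-order
Step 4: SEND seq=209 -> in-order
Step 5: SEND seq=2062 -> in-order
Step 6: SEND seq=338 -> in-order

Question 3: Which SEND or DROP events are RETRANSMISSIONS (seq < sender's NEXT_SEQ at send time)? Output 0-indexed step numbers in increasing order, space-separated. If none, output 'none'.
Answer: 4

Derivation:
Step 0: SEND seq=2000 -> fresh
Step 1: SEND seq=100 -> fresh
Step 2: DROP seq=209 -> fresh
Step 3: SEND seq=306 -> fresh
Step 4: SEND seq=209 -> retransmit
Step 5: SEND seq=2062 -> fresh
Step 6: SEND seq=338 -> fresh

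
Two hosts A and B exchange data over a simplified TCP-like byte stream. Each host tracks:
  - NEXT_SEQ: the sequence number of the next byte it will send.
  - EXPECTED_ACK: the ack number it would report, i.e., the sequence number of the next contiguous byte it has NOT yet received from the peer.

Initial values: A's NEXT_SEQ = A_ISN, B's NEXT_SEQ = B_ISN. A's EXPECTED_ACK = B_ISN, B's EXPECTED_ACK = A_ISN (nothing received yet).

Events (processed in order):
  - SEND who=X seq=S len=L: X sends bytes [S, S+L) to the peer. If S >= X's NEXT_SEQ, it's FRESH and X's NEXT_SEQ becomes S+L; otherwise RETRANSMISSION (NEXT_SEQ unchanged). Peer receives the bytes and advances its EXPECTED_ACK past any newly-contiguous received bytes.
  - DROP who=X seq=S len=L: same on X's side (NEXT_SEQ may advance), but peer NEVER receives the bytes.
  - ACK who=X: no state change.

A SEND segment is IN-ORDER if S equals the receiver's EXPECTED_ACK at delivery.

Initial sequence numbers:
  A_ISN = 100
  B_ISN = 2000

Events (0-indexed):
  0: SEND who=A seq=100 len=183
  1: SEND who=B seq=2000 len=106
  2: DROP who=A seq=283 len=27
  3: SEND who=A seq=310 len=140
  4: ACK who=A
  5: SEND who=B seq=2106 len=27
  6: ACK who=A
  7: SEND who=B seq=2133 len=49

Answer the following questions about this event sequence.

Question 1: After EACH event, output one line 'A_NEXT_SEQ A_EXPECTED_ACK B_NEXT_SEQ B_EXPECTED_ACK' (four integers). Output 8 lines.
283 2000 2000 283
283 2106 2106 283
310 2106 2106 283
450 2106 2106 283
450 2106 2106 283
450 2133 2133 283
450 2133 2133 283
450 2182 2182 283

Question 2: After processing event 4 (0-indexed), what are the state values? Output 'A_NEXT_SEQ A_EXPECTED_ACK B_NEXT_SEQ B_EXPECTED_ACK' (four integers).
After event 0: A_seq=283 A_ack=2000 B_seq=2000 B_ack=283
After event 1: A_seq=283 A_ack=2106 B_seq=2106 B_ack=283
After event 2: A_seq=310 A_ack=2106 B_seq=2106 B_ack=283
After event 3: A_seq=450 A_ack=2106 B_seq=2106 B_ack=283
After event 4: A_seq=450 A_ack=2106 B_seq=2106 B_ack=283

450 2106 2106 283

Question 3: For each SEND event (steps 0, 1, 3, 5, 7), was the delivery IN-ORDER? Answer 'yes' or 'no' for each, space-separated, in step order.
Step 0: SEND seq=100 -> in-order
Step 1: SEND seq=2000 -> in-order
Step 3: SEND seq=310 -> out-of-order
Step 5: SEND seq=2106 -> in-order
Step 7: SEND seq=2133 -> in-order

Answer: yes yes no yes yes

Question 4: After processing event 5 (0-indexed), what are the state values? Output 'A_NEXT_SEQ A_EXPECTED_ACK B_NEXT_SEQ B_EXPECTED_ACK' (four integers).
After event 0: A_seq=283 A_ack=2000 B_seq=2000 B_ack=283
After event 1: A_seq=283 A_ack=2106 B_seq=2106 B_ack=283
After event 2: A_seq=310 A_ack=2106 B_seq=2106 B_ack=283
After event 3: A_seq=450 A_ack=2106 B_seq=2106 B_ack=283
After event 4: A_seq=450 A_ack=2106 B_seq=2106 B_ack=283
After event 5: A_seq=450 A_ack=2133 B_seq=2133 B_ack=283

450 2133 2133 283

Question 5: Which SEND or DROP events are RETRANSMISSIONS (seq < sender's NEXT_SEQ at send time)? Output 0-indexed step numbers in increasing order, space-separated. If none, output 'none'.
Answer: none

Derivation:
Step 0: SEND seq=100 -> fresh
Step 1: SEND seq=2000 -> fresh
Step 2: DROP seq=283 -> fresh
Step 3: SEND seq=310 -> fresh
Step 5: SEND seq=2106 -> fresh
Step 7: SEND seq=2133 -> fresh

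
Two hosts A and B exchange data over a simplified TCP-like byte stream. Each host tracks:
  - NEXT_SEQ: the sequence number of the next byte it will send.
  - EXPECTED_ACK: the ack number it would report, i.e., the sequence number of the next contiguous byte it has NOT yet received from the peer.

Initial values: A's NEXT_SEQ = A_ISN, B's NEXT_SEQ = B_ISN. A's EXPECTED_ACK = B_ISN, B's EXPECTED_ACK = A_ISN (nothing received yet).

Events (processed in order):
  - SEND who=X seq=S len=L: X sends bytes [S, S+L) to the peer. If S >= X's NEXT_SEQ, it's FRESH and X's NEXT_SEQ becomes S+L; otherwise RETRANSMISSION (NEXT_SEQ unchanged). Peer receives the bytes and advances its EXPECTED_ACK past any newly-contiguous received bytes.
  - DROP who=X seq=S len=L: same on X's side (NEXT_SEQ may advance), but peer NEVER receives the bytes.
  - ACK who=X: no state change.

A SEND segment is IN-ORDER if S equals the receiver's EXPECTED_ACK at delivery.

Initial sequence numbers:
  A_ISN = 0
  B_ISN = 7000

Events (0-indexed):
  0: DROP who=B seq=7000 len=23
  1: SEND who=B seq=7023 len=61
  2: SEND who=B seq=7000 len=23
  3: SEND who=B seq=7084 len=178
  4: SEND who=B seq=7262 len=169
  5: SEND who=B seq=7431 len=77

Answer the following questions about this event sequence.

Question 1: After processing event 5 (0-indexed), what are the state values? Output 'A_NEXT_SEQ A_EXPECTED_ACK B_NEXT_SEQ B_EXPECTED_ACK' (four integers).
After event 0: A_seq=0 A_ack=7000 B_seq=7023 B_ack=0
After event 1: A_seq=0 A_ack=7000 B_seq=7084 B_ack=0
After event 2: A_seq=0 A_ack=7084 B_seq=7084 B_ack=0
After event 3: A_seq=0 A_ack=7262 B_seq=7262 B_ack=0
After event 4: A_seq=0 A_ack=7431 B_seq=7431 B_ack=0
After event 5: A_seq=0 A_ack=7508 B_seq=7508 B_ack=0

0 7508 7508 0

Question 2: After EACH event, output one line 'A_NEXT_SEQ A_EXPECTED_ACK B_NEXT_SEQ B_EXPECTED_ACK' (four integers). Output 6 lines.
0 7000 7023 0
0 7000 7084 0
0 7084 7084 0
0 7262 7262 0
0 7431 7431 0
0 7508 7508 0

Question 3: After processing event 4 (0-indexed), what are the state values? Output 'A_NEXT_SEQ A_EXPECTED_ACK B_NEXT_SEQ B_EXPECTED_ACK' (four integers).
After event 0: A_seq=0 A_ack=7000 B_seq=7023 B_ack=0
After event 1: A_seq=0 A_ack=7000 B_seq=7084 B_ack=0
After event 2: A_seq=0 A_ack=7084 B_seq=7084 B_ack=0
After event 3: A_seq=0 A_ack=7262 B_seq=7262 B_ack=0
After event 4: A_seq=0 A_ack=7431 B_seq=7431 B_ack=0

0 7431 7431 0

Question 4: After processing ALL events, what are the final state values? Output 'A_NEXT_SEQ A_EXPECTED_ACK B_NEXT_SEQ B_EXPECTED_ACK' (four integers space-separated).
Answer: 0 7508 7508 0

Derivation:
After event 0: A_seq=0 A_ack=7000 B_seq=7023 B_ack=0
After event 1: A_seq=0 A_ack=7000 B_seq=7084 B_ack=0
After event 2: A_seq=0 A_ack=7084 B_seq=7084 B_ack=0
After event 3: A_seq=0 A_ack=7262 B_seq=7262 B_ack=0
After event 4: A_seq=0 A_ack=7431 B_seq=7431 B_ack=0
After event 5: A_seq=0 A_ack=7508 B_seq=7508 B_ack=0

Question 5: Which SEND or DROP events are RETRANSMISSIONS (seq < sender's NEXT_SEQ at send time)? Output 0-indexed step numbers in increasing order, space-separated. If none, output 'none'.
Step 0: DROP seq=7000 -> fresh
Step 1: SEND seq=7023 -> fresh
Step 2: SEND seq=7000 -> retransmit
Step 3: SEND seq=7084 -> fresh
Step 4: SEND seq=7262 -> fresh
Step 5: SEND seq=7431 -> fresh

Answer: 2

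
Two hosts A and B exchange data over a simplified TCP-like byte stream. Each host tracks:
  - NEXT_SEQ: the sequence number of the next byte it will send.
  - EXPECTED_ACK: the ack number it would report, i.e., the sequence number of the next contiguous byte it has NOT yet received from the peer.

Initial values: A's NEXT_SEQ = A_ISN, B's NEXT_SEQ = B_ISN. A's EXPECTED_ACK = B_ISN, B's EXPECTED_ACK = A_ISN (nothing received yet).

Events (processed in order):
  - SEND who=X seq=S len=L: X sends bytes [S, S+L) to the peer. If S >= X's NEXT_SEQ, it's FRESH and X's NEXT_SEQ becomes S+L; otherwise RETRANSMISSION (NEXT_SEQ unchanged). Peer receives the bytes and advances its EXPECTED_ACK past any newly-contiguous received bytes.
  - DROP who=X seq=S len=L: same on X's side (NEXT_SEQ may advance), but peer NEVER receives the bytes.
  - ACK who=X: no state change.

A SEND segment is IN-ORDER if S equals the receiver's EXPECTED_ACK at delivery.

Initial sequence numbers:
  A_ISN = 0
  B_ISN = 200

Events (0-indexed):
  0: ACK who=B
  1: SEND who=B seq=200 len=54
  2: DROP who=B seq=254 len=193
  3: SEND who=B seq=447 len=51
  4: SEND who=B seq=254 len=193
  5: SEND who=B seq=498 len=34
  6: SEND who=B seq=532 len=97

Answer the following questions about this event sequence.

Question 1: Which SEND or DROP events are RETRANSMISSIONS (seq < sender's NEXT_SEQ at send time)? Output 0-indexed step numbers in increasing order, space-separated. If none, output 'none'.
Answer: 4

Derivation:
Step 1: SEND seq=200 -> fresh
Step 2: DROP seq=254 -> fresh
Step 3: SEND seq=447 -> fresh
Step 4: SEND seq=254 -> retransmit
Step 5: SEND seq=498 -> fresh
Step 6: SEND seq=532 -> fresh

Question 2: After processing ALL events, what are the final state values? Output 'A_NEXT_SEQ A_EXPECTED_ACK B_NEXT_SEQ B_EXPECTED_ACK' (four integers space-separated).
After event 0: A_seq=0 A_ack=200 B_seq=200 B_ack=0
After event 1: A_seq=0 A_ack=254 B_seq=254 B_ack=0
After event 2: A_seq=0 A_ack=254 B_seq=447 B_ack=0
After event 3: A_seq=0 A_ack=254 B_seq=498 B_ack=0
After event 4: A_seq=0 A_ack=498 B_seq=498 B_ack=0
After event 5: A_seq=0 A_ack=532 B_seq=532 B_ack=0
After event 6: A_seq=0 A_ack=629 B_seq=629 B_ack=0

Answer: 0 629 629 0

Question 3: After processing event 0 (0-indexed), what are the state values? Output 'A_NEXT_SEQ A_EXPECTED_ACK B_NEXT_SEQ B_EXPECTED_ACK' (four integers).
After event 0: A_seq=0 A_ack=200 B_seq=200 B_ack=0

0 200 200 0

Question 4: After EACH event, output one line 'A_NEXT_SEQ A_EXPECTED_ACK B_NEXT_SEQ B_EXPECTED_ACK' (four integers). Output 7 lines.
0 200 200 0
0 254 254 0
0 254 447 0
0 254 498 0
0 498 498 0
0 532 532 0
0 629 629 0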